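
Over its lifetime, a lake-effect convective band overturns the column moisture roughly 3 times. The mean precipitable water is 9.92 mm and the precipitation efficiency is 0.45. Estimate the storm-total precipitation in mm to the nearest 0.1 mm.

Each cycle deposits ε × PW = 0.45 × 9.92 = 4.464 mm.
Over 3 cycles: 3 × 4.464 = 13.4 mm.

precipitation ≈ 13.4 mm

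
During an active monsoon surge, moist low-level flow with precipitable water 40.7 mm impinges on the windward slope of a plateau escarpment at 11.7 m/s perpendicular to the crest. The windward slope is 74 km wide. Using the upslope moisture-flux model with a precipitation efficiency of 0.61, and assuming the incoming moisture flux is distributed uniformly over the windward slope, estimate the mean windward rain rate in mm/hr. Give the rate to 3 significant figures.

Incoming column moisture flux per unit ridge length: F = V × PW = 11.7 × 40.7 = 476.19 mm·m/s.
Spread over the 74 km slope with efficiency ε = 0.61: R = ε·F/W = 0.61 × 476.19 / 74000 m = 3.925e-03 mm/s.
R = 3.925e-03 × 3600 = 14.1 mm/hr.

R ≈ 14.1 mm/hr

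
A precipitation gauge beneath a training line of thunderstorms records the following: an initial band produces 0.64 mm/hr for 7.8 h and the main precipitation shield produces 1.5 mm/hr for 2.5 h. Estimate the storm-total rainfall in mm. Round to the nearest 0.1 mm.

total ≈ 8.7 mm

Total = Σ Rᵢ Δtᵢ = 0.64 × 7.8 + 1.5 × 2.5
      = 4.992 + 3.75 = 8.7 mm.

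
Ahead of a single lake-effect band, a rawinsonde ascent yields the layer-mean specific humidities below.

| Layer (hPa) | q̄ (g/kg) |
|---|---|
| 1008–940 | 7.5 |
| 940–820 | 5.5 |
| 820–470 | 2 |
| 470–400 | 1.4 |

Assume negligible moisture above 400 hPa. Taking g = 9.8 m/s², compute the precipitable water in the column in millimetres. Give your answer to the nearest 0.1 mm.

PW ≈ 20.1 mm

Precipitable water is the column-integrated vapour mass per unit area: PW = (1/g) Σ q̄ Δp, with q in kg/kg and Δp in Pa (1 kg/m² of water = 1 mm).
Layer 1008–940 hPa: Δp = 68 hPa = 6800 Pa, q̄ = 0.0075 kg/kg → 0.0075 × 6800 / 9.8 = 5.20 mm
Layer 940–820 hPa: Δp = 120 hPa = 12000 Pa, q̄ = 0.0055 kg/kg → 0.0055 × 12000 / 9.8 = 6.73 mm
Layer 820–470 hPa: Δp = 350 hPa = 35000 Pa, q̄ = 0.002 kg/kg → 0.002 × 35000 / 9.8 = 7.14 mm
Layer 470–400 hPa: Δp = 70 hPa = 7000 Pa, q̄ = 0.0014 kg/kg → 0.0014 × 7000 / 9.8 = 1.00 mm
PW = 5.20 + 6.73 + 7.14 + 1.00 = 20.07 ≈ 20.1 mm.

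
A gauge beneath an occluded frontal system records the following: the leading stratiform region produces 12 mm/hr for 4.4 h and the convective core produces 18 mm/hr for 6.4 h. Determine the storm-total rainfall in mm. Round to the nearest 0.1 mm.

total ≈ 168.0 mm

Total = Σ Rᵢ Δtᵢ = 12 × 4.4 + 18 × 6.4
      = 52.8 + 115.2 = 168.0 mm.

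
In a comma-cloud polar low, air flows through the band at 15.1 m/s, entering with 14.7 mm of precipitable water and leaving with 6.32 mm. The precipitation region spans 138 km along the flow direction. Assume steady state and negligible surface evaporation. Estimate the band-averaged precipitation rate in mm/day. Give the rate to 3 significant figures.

R ≈ 79.2 mm/day

Column moisture flux per unit crosswind length is F = V × PW.
Inflow: F_in = 15.1 × 14.7 = 221.97 mm·m/s
Outflow: F_out = 15.1 × 6.32 = 95.432 mm·m/s
Steady-state rate R = (F_in − F_out)/L = (221.97 − 95.432) / 138000 m = 9.169e-04 mm/s.
R = 9.169e-04 × 3600 × 24 = 79.2 mm/day.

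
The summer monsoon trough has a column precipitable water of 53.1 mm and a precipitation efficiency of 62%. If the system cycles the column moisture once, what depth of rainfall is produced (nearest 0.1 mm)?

Rainfall = ε × PW = 0.62 × 53.1 = 32.9 mm.

rainfall ≈ 32.9 mm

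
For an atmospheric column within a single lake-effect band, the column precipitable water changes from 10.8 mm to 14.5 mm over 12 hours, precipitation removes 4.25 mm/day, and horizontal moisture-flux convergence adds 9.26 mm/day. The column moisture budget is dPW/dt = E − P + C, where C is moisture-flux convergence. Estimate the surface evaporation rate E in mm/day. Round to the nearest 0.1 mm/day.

E ≈ 2.4 mm/day

dPW/dt = (14.5 − 10.8) mm / (12/24 day) = +7.400 mm/day.
E = dPW/dt + P − C = (+7.400) + 4.25 − (9.26) = 2.4 mm/day.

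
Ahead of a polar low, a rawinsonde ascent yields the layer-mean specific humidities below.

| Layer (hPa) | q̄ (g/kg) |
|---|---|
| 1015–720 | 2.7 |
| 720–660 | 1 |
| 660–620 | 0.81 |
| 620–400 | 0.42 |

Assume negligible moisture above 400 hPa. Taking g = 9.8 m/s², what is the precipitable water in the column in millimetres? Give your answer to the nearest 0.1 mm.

Precipitable water is the column-integrated vapour mass per unit area: PW = (1/g) Σ q̄ Δp, with q in kg/kg and Δp in Pa (1 kg/m² of water = 1 mm).
Layer 1015–720 hPa: Δp = 295 hPa = 29500 Pa, q̄ = 0.0027 kg/kg → 0.0027 × 29500 / 9.8 = 8.13 mm
Layer 720–660 hPa: Δp = 60 hPa = 6000 Pa, q̄ = 0.001 kg/kg → 0.001 × 6000 / 9.8 = 0.61 mm
Layer 660–620 hPa: Δp = 40 hPa = 4000 Pa, q̄ = 0.00081 kg/kg → 0.00081 × 4000 / 9.8 = 0.33 mm
Layer 620–400 hPa: Δp = 220 hPa = 22000 Pa, q̄ = 0.00042 kg/kg → 0.00042 × 22000 / 9.8 = 0.94 mm
PW = 8.13 + 0.61 + 0.33 + 0.94 = 10.01 ≈ 10.0 mm.

PW ≈ 10.0 mm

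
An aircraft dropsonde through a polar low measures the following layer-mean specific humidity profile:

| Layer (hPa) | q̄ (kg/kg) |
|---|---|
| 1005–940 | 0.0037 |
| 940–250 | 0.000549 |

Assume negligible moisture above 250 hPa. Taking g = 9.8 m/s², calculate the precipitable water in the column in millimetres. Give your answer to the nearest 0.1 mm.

PW ≈ 6.3 mm

Precipitable water is the column-integrated vapour mass per unit area: PW = (1/g) Σ q̄ Δp, with q in kg/kg and Δp in Pa (1 kg/m² of water = 1 mm).
Layer 1005–940 hPa: Δp = 65 hPa = 6500 Pa, q̄ = 0.0037 kg/kg → 0.0037 × 6500 / 9.8 = 2.45 mm
Layer 940–250 hPa: Δp = 690 hPa = 69000 Pa, q̄ = 0.000549 kg/kg → 0.000549 × 69000 / 9.8 = 3.87 mm
PW = 2.45 + 3.87 = 6.32 ≈ 6.3 mm.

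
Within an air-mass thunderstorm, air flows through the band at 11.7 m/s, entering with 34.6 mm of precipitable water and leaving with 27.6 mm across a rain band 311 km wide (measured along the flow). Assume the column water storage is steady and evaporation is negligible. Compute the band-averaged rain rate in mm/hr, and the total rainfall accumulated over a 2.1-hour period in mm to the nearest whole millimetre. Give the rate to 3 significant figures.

R ≈ 0.948 mm/hr; total ≈ 2 mm

Column moisture flux per unit crosswind length is F = V × PW.
Inflow: F_in = 11.7 × 34.6 = 404.82 mm·m/s
Outflow: F_out = 11.7 × 27.6 = 322.92 mm·m/s
Steady-state rate R = (F_in − F_out)/L = (404.82 − 322.92) / 311000 m = 2.633e-04 mm/s.
R = 2.633e-04 × 3600 = 0.948 mm/hr.
Over 2.1 h: total = 0.948 × 2.1 = 1.9908 ≈ 2 mm.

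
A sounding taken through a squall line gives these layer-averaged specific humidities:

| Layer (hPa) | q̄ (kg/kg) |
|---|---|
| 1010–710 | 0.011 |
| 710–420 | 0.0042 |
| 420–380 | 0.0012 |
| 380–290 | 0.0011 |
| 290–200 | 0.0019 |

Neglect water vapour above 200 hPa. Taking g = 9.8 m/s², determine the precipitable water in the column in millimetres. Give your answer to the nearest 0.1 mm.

Precipitable water is the column-integrated vapour mass per unit area: PW = (1/g) Σ q̄ Δp, with q in kg/kg and Δp in Pa (1 kg/m² of water = 1 mm).
Layer 1010–710 hPa: Δp = 300 hPa = 30000 Pa, q̄ = 0.011 kg/kg → 0.011 × 30000 / 9.8 = 33.67 mm
Layer 710–420 hPa: Δp = 290 hPa = 29000 Pa, q̄ = 0.0042 kg/kg → 0.0042 × 29000 / 9.8 = 12.43 mm
Layer 420–380 hPa: Δp = 40 hPa = 4000 Pa, q̄ = 0.0012 kg/kg → 0.0012 × 4000 / 9.8 = 0.49 mm
Layer 380–290 hPa: Δp = 90 hPa = 9000 Pa, q̄ = 0.0011 kg/kg → 0.0011 × 9000 / 9.8 = 1.01 mm
Layer 290–200 hPa: Δp = 90 hPa = 9000 Pa, q̄ = 0.0019 kg/kg → 0.0019 × 9000 / 9.8 = 1.74 mm
PW = 33.67 + 12.43 + 0.49 + 1.01 + 1.74 = 49.34 ≈ 49.3 mm.

PW ≈ 49.3 mm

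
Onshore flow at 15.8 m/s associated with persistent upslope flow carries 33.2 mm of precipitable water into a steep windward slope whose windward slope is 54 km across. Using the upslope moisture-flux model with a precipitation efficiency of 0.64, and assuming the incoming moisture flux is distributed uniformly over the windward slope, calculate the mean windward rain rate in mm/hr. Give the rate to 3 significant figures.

R ≈ 22.4 mm/hr

Incoming column moisture flux per unit ridge length: F = V × PW = 15.8 × 33.2 = 524.56 mm·m/s.
Spread over the 54 km slope with efficiency ε = 0.64: R = ε·F/W = 0.64 × 524.56 / 54000 m = 6.217e-03 mm/s.
R = 6.217e-03 × 3600 = 22.4 mm/hr.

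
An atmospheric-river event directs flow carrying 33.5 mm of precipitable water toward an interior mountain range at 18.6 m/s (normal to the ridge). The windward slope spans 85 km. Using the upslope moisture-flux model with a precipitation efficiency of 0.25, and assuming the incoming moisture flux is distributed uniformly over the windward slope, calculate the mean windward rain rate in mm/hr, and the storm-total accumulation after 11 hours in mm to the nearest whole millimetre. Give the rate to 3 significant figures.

R ≈ 6.60 mm/hr; total ≈ 73 mm

Incoming column moisture flux per unit ridge length: F = V × PW = 18.6 × 33.5 = 623.1 mm·m/s.
Spread over the 85 km slope with efficiency ε = 0.25: R = ε·F/W = 0.25 × 623.1 / 85000 m = 1.833e-03 mm/s.
R = 1.833e-03 × 3600 = 6.60 mm/hr.
Over 11 h: total = 6.60 × 11 = 72.6 ≈ 73 mm.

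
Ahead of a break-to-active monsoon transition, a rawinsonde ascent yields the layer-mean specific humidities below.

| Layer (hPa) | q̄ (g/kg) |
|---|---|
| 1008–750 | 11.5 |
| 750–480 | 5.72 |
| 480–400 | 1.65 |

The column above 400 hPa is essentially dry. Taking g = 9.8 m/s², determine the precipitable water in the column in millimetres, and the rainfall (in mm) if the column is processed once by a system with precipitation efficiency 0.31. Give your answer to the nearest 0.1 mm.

Precipitable water is the column-integrated vapour mass per unit area: PW = (1/g) Σ q̄ Δp, with q in kg/kg and Δp in Pa (1 kg/m² of water = 1 mm).
Layer 1008–750 hPa: Δp = 258 hPa = 25800 Pa, q̄ = 0.0115 kg/kg → 0.0115 × 25800 / 9.8 = 30.28 mm
Layer 750–480 hPa: Δp = 270 hPa = 27000 Pa, q̄ = 0.00572 kg/kg → 0.00572 × 27000 / 9.8 = 15.76 mm
Layer 480–400 hPa: Δp = 80 hPa = 8000 Pa, q̄ = 0.00165 kg/kg → 0.00165 × 8000 / 9.8 = 1.35 mm
PW = 30.28 + 15.76 + 1.35 = 47.39 ≈ 47.4 mm.
Rainfall = ε × PW = 0.31 × 47.4 = 14.7 mm.

PW ≈ 47.4 mm; rainfall ≈ 14.7 mm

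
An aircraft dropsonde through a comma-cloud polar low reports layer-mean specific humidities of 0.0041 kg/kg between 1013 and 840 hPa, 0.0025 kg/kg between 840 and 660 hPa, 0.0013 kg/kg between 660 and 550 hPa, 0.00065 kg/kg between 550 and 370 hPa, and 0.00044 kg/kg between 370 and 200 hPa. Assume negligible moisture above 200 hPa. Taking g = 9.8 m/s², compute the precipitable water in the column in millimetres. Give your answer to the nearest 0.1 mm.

PW ≈ 15.2 mm

Precipitable water is the column-integrated vapour mass per unit area: PW = (1/g) Σ q̄ Δp, with q in kg/kg and Δp in Pa (1 kg/m² of water = 1 mm).
Layer 1013–840 hPa: Δp = 173 hPa = 17300 Pa, q̄ = 0.0041 kg/kg → 0.0041 × 17300 / 9.8 = 7.24 mm
Layer 840–660 hPa: Δp = 180 hPa = 18000 Pa, q̄ = 0.0025 kg/kg → 0.0025 × 18000 / 9.8 = 4.59 mm
Layer 660–550 hPa: Δp = 110 hPa = 11000 Pa, q̄ = 0.0013 kg/kg → 0.0013 × 11000 / 9.8 = 1.46 mm
Layer 550–370 hPa: Δp = 180 hPa = 18000 Pa, q̄ = 0.00065 kg/kg → 0.00065 × 18000 / 9.8 = 1.19 mm
Layer 370–200 hPa: Δp = 170 hPa = 17000 Pa, q̄ = 0.00044 kg/kg → 0.00044 × 17000 / 9.8 = 0.76 mm
PW = 7.24 + 4.59 + 1.46 + 1.19 + 0.76 = 15.24 ≈ 15.2 mm.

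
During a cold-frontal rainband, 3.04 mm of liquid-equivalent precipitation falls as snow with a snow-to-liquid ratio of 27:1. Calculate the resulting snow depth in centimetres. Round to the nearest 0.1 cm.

Snow depth = liquid × ratio = 3.04 mm × 27 = 82.08 mm = 8.2 cm.

snow depth ≈ 8.2 cm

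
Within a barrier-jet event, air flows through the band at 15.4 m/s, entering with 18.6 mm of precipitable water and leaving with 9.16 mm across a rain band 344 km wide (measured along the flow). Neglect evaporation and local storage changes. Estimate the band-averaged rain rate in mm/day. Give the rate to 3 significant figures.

Column moisture flux per unit crosswind length is F = V × PW.
Inflow: F_in = 15.4 × 18.6 = 286.44 mm·m/s
Outflow: F_out = 15.4 × 9.16 = 141.064 mm·m/s
Steady-state rate R = (F_in − F_out)/L = (286.44 − 141.064) / 344000 m = 4.226e-04 mm/s.
R = 4.226e-04 × 3600 × 24 = 36.5 mm/day.

R ≈ 36.5 mm/day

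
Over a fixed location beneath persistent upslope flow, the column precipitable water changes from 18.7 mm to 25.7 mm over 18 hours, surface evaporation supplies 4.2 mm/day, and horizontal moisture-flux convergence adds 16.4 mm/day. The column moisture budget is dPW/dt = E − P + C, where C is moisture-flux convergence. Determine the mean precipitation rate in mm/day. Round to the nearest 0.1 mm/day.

P ≈ 11.3 mm/day

dPW/dt = (25.7 − 18.7) mm / (18/24 day) = +9.333 mm/day.
P = E + C − dPW/dt = 4.2 + (16.4) − (+9.333) = 11.3 mm/day.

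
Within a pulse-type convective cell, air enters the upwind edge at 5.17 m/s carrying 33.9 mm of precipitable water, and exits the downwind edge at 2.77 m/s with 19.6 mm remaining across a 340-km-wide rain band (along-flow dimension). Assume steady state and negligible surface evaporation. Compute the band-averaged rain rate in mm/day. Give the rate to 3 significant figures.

Column moisture flux per unit crosswind length is F = V × PW.
Inflow: F_in = 5.17 × 33.9 = 175.263 mm·m/s
Outflow: F_out = 2.77 × 19.6 = 54.292 mm·m/s
Steady-state rate R = (F_in − F_out)/L = (175.263 − 54.292) / 340000 m = 3.558e-04 mm/s.
R = 3.558e-04 × 3600 × 24 = 30.7 mm/day.

R ≈ 30.7 mm/day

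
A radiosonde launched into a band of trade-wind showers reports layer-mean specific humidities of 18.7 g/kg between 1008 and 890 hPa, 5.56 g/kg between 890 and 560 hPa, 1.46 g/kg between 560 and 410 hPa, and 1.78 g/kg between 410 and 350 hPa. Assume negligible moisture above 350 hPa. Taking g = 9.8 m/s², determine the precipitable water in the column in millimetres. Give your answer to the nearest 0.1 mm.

PW ≈ 44.6 mm

Precipitable water is the column-integrated vapour mass per unit area: PW = (1/g) Σ q̄ Δp, with q in kg/kg and Δp in Pa (1 kg/m² of water = 1 mm).
Layer 1008–890 hPa: Δp = 118 hPa = 11800 Pa, q̄ = 0.0187 kg/kg → 0.0187 × 11800 / 9.8 = 22.52 mm
Layer 890–560 hPa: Δp = 330 hPa = 33000 Pa, q̄ = 0.00556 kg/kg → 0.00556 × 33000 / 9.8 = 18.72 mm
Layer 560–410 hPa: Δp = 150 hPa = 15000 Pa, q̄ = 0.00146 kg/kg → 0.00146 × 15000 / 9.8 = 2.23 mm
Layer 410–350 hPa: Δp = 60 hPa = 6000 Pa, q̄ = 0.00178 kg/kg → 0.00178 × 6000 / 9.8 = 1.09 mm
PW = 22.52 + 18.72 + 2.23 + 1.09 = 44.56 ≈ 44.6 mm.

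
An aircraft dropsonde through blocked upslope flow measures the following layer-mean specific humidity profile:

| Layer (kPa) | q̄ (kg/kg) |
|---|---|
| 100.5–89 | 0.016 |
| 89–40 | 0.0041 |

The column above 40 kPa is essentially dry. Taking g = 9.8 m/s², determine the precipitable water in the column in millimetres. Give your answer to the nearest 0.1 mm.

Precipitable water is the column-integrated vapour mass per unit area: PW = (1/g) Σ q̄ Δp, with q in kg/kg and Δp in Pa (1 kg/m² of water = 1 mm).
Layer 100.5–89 kPa: Δp = 115 hPa = 11500 Pa, q̄ = 0.016 kg/kg → 0.016 × 11500 / 9.8 = 18.78 mm
Layer 89–40 kPa: Δp = 490 hPa = 49000 Pa, q̄ = 0.0041 kg/kg → 0.0041 × 49000 / 9.8 = 20.50 mm
PW = 18.78 + 20.50 = 39.28 ≈ 39.3 mm.

PW ≈ 39.3 mm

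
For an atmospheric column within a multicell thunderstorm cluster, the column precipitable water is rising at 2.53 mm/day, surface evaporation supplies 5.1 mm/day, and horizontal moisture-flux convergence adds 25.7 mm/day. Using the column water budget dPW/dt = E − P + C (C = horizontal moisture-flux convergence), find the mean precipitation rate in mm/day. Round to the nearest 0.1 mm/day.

dPW/dt = +2.53 mm/day.
P = E + C − dPW/dt = 5.1 + (25.7) − (+2.53) = 28.3 mm/day.

P ≈ 28.3 mm/day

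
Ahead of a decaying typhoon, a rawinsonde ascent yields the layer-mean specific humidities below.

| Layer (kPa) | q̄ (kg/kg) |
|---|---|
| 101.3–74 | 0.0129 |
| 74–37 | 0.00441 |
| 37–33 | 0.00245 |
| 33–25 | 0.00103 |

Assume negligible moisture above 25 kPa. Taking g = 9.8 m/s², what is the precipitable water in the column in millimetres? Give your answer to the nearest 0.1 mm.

Precipitable water is the column-integrated vapour mass per unit area: PW = (1/g) Σ q̄ Δp, with q in kg/kg and Δp in Pa (1 kg/m² of water = 1 mm).
Layer 101.3–74 kPa: Δp = 273 hPa = 27300 Pa, q̄ = 0.0129 kg/kg → 0.0129 × 27300 / 9.8 = 35.94 mm
Layer 74–37 kPa: Δp = 370 hPa = 37000 Pa, q̄ = 0.00441 kg/kg → 0.00441 × 37000 / 9.8 = 16.65 mm
Layer 37–33 kPa: Δp = 40 hPa = 4000 Pa, q̄ = 0.00245 kg/kg → 0.00245 × 4000 / 9.8 = 1.00 mm
Layer 33–25 kPa: Δp = 80 hPa = 8000 Pa, q̄ = 0.00103 kg/kg → 0.00103 × 8000 / 9.8 = 0.84 mm
PW = 35.94 + 16.65 + 1.00 + 0.84 = 54.43 ≈ 54.4 mm.

PW ≈ 54.4 mm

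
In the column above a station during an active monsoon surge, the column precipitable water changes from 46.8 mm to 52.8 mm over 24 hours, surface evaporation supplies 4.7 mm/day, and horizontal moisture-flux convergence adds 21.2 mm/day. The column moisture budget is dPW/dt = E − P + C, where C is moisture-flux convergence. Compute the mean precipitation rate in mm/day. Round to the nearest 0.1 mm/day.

dPW/dt = (52.8 − 46.8) mm / (24/24 day) = +6.000 mm/day.
P = E + C − dPW/dt = 4.7 + (21.2) − (+6.000) = 19.9 mm/day.

P ≈ 19.9 mm/day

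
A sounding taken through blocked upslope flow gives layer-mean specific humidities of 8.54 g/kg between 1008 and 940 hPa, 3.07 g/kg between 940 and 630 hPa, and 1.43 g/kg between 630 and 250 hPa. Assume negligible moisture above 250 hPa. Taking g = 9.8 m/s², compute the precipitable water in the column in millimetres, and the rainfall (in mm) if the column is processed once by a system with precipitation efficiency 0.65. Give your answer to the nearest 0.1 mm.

PW ≈ 21.2 mm; rainfall ≈ 13.8 mm

Precipitable water is the column-integrated vapour mass per unit area: PW = (1/g) Σ q̄ Δp, with q in kg/kg and Δp in Pa (1 kg/m² of water = 1 mm).
Layer 1008–940 hPa: Δp = 68 hPa = 6800 Pa, q̄ = 0.00854 kg/kg → 0.00854 × 6800 / 9.8 = 5.93 mm
Layer 940–630 hPa: Δp = 310 hPa = 31000 Pa, q̄ = 0.00307 kg/kg → 0.00307 × 31000 / 9.8 = 9.71 mm
Layer 630–250 hPa: Δp = 380 hPa = 38000 Pa, q̄ = 0.00143 kg/kg → 0.00143 × 38000 / 9.8 = 5.54 mm
PW = 5.93 + 9.71 + 5.54 = 21.18 ≈ 21.2 mm.
Rainfall = ε × PW = 0.65 × 21.2 = 13.8 mm.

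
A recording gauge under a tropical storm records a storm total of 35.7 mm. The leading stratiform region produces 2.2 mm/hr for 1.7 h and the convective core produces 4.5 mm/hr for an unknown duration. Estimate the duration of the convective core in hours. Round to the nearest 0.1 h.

duration ≈ 7.1 h

Known phases: 2.2 × 1.7 = 3.74 mm.
Remaining depth = 35.7 − 3.74 = 31.96 mm.
Duration = 31.96 / 4.5 = 7.1 h.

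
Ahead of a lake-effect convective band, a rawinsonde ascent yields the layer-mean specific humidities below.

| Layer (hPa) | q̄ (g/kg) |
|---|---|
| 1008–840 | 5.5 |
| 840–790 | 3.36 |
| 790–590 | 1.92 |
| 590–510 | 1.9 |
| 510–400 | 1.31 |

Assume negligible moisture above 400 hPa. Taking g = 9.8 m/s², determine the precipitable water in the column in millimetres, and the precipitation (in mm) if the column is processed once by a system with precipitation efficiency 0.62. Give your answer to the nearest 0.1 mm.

Precipitable water is the column-integrated vapour mass per unit area: PW = (1/g) Σ q̄ Δp, with q in kg/kg and Δp in Pa (1 kg/m² of water = 1 mm).
Layer 1008–840 hPa: Δp = 168 hPa = 16800 Pa, q̄ = 0.0055 kg/kg → 0.0055 × 16800 / 9.8 = 9.43 mm
Layer 840–790 hPa: Δp = 50 hPa = 5000 Pa, q̄ = 0.00336 kg/kg → 0.00336 × 5000 / 9.8 = 1.71 mm
Layer 790–590 hPa: Δp = 200 hPa = 20000 Pa, q̄ = 0.00192 kg/kg → 0.00192 × 20000 / 9.8 = 3.92 mm
Layer 590–510 hPa: Δp = 80 hPa = 8000 Pa, q̄ = 0.0019 kg/kg → 0.0019 × 8000 / 9.8 = 1.55 mm
Layer 510–400 hPa: Δp = 110 hPa = 11000 Pa, q̄ = 0.00131 kg/kg → 0.00131 × 11000 / 9.8 = 1.47 mm
PW = 9.43 + 1.71 + 3.92 + 1.55 + 1.47 = 18.08 ≈ 18.1 mm.
Precipitation = ε × PW = 0.62 × 18.1 = 11.2 mm.

PW ≈ 18.1 mm; precipitation ≈ 11.2 mm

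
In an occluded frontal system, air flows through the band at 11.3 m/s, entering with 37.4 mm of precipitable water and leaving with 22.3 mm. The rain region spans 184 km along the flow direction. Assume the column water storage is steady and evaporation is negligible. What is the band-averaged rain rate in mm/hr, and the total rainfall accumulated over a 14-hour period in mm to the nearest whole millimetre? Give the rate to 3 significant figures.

R ≈ 3.34 mm/hr; total ≈ 47 mm

Column moisture flux per unit crosswind length is F = V × PW.
Inflow: F_in = 11.3 × 37.4 = 422.62 mm·m/s
Outflow: F_out = 11.3 × 22.3 = 251.99 mm·m/s
Steady-state rate R = (F_in − F_out)/L = (422.62 − 251.99) / 184000 m = 9.273e-04 mm/s.
R = 9.273e-04 × 3600 = 3.34 mm/hr.
Over 14 h: total = 3.34 × 14 = 46.76 ≈ 47 mm.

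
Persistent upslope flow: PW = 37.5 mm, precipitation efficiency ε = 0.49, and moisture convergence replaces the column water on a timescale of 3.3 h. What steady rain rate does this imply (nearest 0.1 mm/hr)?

Each overturning extracts ε × PW = 0.49 × 37.5 = 18.375 mm.
Rate = ε·PW / τ = 18.375 / 3.3 h = 5.6 mm/hr.

R ≈ 5.6 mm/hr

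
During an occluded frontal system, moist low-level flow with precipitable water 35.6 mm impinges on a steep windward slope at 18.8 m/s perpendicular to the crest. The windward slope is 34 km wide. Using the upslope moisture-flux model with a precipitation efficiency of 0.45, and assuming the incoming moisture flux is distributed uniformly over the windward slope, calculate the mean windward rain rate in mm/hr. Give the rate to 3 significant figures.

R ≈ 31.9 mm/hr

Incoming column moisture flux per unit ridge length: F = V × PW = 18.8 × 35.6 = 669.28 mm·m/s.
Spread over the 34 km slope with efficiency ε = 0.45: R = ε·F/W = 0.45 × 669.28 / 34000 m = 8.858e-03 mm/s.
R = 8.858e-03 × 3600 = 31.9 mm/hr.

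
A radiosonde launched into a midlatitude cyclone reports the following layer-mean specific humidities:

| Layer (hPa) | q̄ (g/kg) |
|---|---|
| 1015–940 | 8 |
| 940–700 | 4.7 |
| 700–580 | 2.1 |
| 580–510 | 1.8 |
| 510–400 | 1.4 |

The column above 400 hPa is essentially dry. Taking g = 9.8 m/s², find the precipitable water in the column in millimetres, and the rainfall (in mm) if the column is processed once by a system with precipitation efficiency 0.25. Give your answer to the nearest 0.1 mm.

PW ≈ 23.1 mm; rainfall ≈ 5.8 mm

Precipitable water is the column-integrated vapour mass per unit area: PW = (1/g) Σ q̄ Δp, with q in kg/kg and Δp in Pa (1 kg/m² of water = 1 mm).
Layer 1015–940 hPa: Δp = 75 hPa = 7500 Pa, q̄ = 0.008 kg/kg → 0.008 × 7500 / 9.8 = 6.12 mm
Layer 940–700 hPa: Δp = 240 hPa = 24000 Pa, q̄ = 0.0047 kg/kg → 0.0047 × 24000 / 9.8 = 11.51 mm
Layer 700–580 hPa: Δp = 120 hPa = 12000 Pa, q̄ = 0.0021 kg/kg → 0.0021 × 12000 / 9.8 = 2.57 mm
Layer 580–510 hPa: Δp = 70 hPa = 7000 Pa, q̄ = 0.0018 kg/kg → 0.0018 × 7000 / 9.8 = 1.29 mm
Layer 510–400 hPa: Δp = 110 hPa = 11000 Pa, q̄ = 0.0014 kg/kg → 0.0014 × 11000 / 9.8 = 1.57 mm
PW = 6.12 + 11.51 + 2.57 + 1.29 + 1.57 = 23.06 ≈ 23.1 mm.
Rainfall = ε × PW = 0.25 × 23.1 = 5.8 mm.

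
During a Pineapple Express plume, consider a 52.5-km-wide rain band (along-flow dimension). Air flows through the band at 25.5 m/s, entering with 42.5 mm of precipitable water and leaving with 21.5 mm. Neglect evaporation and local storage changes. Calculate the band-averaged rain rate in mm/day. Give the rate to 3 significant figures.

R ≈ 881 mm/day

Column moisture flux per unit crosswind length is F = V × PW.
Inflow: F_in = 25.5 × 42.5 = 1083.75 mm·m/s
Outflow: F_out = 25.5 × 21.5 = 548.25 mm·m/s
Steady-state rate R = (F_in − F_out)/L = (1083.75 − 548.25) / 52500 m = 1.020e-02 mm/s.
R = 1.020e-02 × 3600 × 24 = 881 mm/day.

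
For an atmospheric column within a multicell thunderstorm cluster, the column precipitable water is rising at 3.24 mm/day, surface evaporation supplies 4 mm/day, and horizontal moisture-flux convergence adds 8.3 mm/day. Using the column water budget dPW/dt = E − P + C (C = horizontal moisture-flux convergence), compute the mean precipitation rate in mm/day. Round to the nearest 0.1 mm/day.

dPW/dt = +3.24 mm/day.
P = E + C − dPW/dt = 4 + (8.3) − (+3.24) = 9.1 mm/day.

P ≈ 9.1 mm/day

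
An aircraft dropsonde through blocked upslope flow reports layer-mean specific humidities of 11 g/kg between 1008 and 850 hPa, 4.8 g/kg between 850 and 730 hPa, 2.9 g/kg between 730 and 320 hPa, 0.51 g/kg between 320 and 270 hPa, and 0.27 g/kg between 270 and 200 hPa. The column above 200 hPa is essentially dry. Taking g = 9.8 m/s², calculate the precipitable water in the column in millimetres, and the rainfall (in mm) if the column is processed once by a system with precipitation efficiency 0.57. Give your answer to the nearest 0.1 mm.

Precipitable water is the column-integrated vapour mass per unit area: PW = (1/g) Σ q̄ Δp, with q in kg/kg and Δp in Pa (1 kg/m² of water = 1 mm).
Layer 1008–850 hPa: Δp = 158 hPa = 15800 Pa, q̄ = 0.011 kg/kg → 0.011 × 15800 / 9.8 = 17.73 mm
Layer 850–730 hPa: Δp = 120 hPa = 12000 Pa, q̄ = 0.0048 kg/kg → 0.0048 × 12000 / 9.8 = 5.88 mm
Layer 730–320 hPa: Δp = 410 hPa = 41000 Pa, q̄ = 0.0029 kg/kg → 0.0029 × 41000 / 9.8 = 12.13 mm
Layer 320–270 hPa: Δp = 50 hPa = 5000 Pa, q̄ = 0.00051 kg/kg → 0.00051 × 5000 / 9.8 = 0.26 mm
Layer 270–200 hPa: Δp = 70 hPa = 7000 Pa, q̄ = 0.00027 kg/kg → 0.00027 × 7000 / 9.8 = 0.19 mm
PW = 17.73 + 5.88 + 12.13 + 0.26 + 0.19 = 36.19 ≈ 36.2 mm.
Rainfall = ε × PW = 0.57 × 36.2 = 20.6 mm.

PW ≈ 36.2 mm; rainfall ≈ 20.6 mm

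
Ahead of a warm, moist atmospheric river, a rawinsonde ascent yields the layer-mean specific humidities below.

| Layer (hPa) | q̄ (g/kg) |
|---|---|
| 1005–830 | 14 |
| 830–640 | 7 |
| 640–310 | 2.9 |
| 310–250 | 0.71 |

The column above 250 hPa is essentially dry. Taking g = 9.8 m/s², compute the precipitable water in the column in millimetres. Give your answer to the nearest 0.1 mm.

Precipitable water is the column-integrated vapour mass per unit area: PW = (1/g) Σ q̄ Δp, with q in kg/kg and Δp in Pa (1 kg/m² of water = 1 mm).
Layer 1005–830 hPa: Δp = 175 hPa = 17500 Pa, q̄ = 0.014 kg/kg → 0.014 × 17500 / 9.8 = 25.00 mm
Layer 830–640 hPa: Δp = 190 hPa = 19000 Pa, q̄ = 0.007 kg/kg → 0.007 × 19000 / 9.8 = 13.57 mm
Layer 640–310 hPa: Δp = 330 hPa = 33000 Pa, q̄ = 0.0029 kg/kg → 0.0029 × 33000 / 9.8 = 9.77 mm
Layer 310–250 hPa: Δp = 60 hPa = 6000 Pa, q̄ = 0.00071 kg/kg → 0.00071 × 6000 / 9.8 = 0.43 mm
PW = 25.00 + 13.57 + 9.77 + 0.43 = 48.77 ≈ 48.8 mm.

PW ≈ 48.8 mm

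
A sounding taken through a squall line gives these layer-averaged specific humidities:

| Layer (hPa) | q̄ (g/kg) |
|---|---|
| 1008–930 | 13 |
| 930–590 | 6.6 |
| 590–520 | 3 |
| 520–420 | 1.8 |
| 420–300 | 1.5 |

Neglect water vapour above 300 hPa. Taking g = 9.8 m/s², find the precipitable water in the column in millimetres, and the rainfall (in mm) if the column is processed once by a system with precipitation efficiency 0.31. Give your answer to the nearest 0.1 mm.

PW ≈ 39.1 mm; rainfall ≈ 12.1 mm

Precipitable water is the column-integrated vapour mass per unit area: PW = (1/g) Σ q̄ Δp, with q in kg/kg and Δp in Pa (1 kg/m² of water = 1 mm).
Layer 1008–930 hPa: Δp = 78 hPa = 7800 Pa, q̄ = 0.013 kg/kg → 0.013 × 7800 / 9.8 = 10.35 mm
Layer 930–590 hPa: Δp = 340 hPa = 34000 Pa, q̄ = 0.0066 kg/kg → 0.0066 × 34000 / 9.8 = 22.90 mm
Layer 590–520 hPa: Δp = 70 hPa = 7000 Pa, q̄ = 0.003 kg/kg → 0.003 × 7000 / 9.8 = 2.14 mm
Layer 520–420 hPa: Δp = 100 hPa = 10000 Pa, q̄ = 0.0018 kg/kg → 0.0018 × 10000 / 9.8 = 1.84 mm
Layer 420–300 hPa: Δp = 120 hPa = 12000 Pa, q̄ = 0.0015 kg/kg → 0.0015 × 12000 / 9.8 = 1.84 mm
PW = 10.35 + 22.90 + 2.14 + 1.84 + 1.84 = 39.07 ≈ 39.1 mm.
Rainfall = ε × PW = 0.31 × 39.1 = 12.1 mm.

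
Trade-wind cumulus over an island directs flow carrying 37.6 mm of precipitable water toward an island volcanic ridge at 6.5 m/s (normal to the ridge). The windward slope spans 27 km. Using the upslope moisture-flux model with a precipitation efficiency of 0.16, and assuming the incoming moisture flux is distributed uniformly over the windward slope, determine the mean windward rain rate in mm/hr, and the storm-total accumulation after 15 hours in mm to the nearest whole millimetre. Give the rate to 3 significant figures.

R ≈ 5.21 mm/hr; total ≈ 78 mm

Incoming column moisture flux per unit ridge length: F = V × PW = 6.5 × 37.6 = 244.4 mm·m/s.
Spread over the 27 km slope with efficiency ε = 0.16: R = ε·F/W = 0.16 × 244.4 / 27000 m = 1.448e-03 mm/s.
R = 1.448e-03 × 3600 = 5.21 mm/hr.
Over 15 h: total = 5.21 × 15 = 78.15 ≈ 78 mm.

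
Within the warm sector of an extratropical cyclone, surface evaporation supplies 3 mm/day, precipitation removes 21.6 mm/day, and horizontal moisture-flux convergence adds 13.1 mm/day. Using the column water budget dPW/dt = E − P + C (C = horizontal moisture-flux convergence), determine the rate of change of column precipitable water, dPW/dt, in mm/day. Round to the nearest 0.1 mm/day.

dPW/dt ≈ -5.5 mm/day

dPW/dt = E − P + C = 3 − 21.6 + (13.1) = -5.5 mm/day.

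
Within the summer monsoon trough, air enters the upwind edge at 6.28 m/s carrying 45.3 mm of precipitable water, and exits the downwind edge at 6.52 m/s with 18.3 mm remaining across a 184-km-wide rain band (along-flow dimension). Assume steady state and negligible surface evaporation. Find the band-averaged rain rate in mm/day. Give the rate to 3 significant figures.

Column moisture flux per unit crosswind length is F = V × PW.
Inflow: F_in = 6.28 × 45.3 = 284.484 mm·m/s
Outflow: F_out = 6.52 × 18.3 = 119.316 mm·m/s
Steady-state rate R = (F_in − F_out)/L = (284.484 − 119.316) / 184000 m = 8.977e-04 mm/s.
R = 8.977e-04 × 3600 × 24 = 77.6 mm/day.

R ≈ 77.6 mm/day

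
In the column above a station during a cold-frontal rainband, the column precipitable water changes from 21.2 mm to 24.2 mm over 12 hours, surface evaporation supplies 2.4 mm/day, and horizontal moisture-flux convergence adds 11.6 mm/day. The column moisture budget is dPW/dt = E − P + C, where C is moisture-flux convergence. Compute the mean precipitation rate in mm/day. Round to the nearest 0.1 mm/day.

dPW/dt = (24.2 − 21.2) mm / (12/24 day) = +6.000 mm/day.
P = E + C − dPW/dt = 2.4 + (11.6) − (+6.000) = 8.0 mm/day.

P ≈ 8.0 mm/day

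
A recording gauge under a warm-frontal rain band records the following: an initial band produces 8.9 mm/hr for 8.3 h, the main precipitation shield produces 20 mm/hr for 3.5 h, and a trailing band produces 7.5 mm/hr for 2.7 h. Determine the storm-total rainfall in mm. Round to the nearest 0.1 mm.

Total = Σ Rᵢ Δtᵢ = 8.9 × 8.3 + 20 × 3.5 + 7.5 × 2.7
      = 73.87 + 70 + 20.25 = 164.1 mm.

total ≈ 164.1 mm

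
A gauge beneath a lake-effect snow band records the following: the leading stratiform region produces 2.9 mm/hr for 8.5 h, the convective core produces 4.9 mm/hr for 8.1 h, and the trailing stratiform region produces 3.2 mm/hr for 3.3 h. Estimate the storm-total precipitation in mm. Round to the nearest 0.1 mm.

total ≈ 74.9 mm

Total = Σ Rᵢ Δtᵢ = 2.9 × 8.5 + 4.9 × 8.1 + 3.2 × 3.3
      = 24.65 + 39.69 + 10.56 = 74.9 mm.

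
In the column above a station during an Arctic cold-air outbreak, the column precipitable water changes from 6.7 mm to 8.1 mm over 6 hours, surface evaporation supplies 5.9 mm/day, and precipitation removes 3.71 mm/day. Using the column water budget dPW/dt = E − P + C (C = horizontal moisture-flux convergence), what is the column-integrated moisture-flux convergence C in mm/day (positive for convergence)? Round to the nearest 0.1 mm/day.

C ≈ 3.4 mm/day

dPW/dt = (8.1 − 6.7) mm / (6/24 day) = +5.600 mm/day.
C = dPW/dt − E + P = (+5.600) − 5.9 + 3.71 = 3.4 mm/day.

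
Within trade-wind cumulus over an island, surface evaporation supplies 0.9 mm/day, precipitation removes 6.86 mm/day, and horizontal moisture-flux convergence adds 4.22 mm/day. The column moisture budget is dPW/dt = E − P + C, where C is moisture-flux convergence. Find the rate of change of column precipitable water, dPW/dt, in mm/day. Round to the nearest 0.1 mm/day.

dPW/dt ≈ -1.7 mm/day

dPW/dt = E − P + C = 0.9 − 6.86 + (4.22) = -1.7 mm/day.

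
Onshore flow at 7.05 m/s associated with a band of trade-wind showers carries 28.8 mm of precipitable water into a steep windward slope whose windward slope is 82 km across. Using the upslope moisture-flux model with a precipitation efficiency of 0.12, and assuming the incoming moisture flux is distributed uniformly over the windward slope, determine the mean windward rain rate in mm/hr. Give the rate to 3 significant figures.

Incoming column moisture flux per unit ridge length: F = V × PW = 7.05 × 28.8 = 203.04 mm·m/s.
Spread over the 82 km slope with efficiency ε = 0.12: R = ε·F/W = 0.12 × 203.04 / 82000 m = 2.971e-04 mm/s.
R = 2.971e-04 × 3600 = 1.07 mm/hr.

R ≈ 1.07 mm/hr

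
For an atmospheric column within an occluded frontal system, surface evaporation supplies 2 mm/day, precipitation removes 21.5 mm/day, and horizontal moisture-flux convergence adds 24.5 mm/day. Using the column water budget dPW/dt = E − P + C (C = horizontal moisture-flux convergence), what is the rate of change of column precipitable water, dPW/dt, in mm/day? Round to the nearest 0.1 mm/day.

dPW/dt ≈ 5.0 mm/day

dPW/dt = E − P + C = 2 − 21.5 + (24.5) = 5.0 mm/day.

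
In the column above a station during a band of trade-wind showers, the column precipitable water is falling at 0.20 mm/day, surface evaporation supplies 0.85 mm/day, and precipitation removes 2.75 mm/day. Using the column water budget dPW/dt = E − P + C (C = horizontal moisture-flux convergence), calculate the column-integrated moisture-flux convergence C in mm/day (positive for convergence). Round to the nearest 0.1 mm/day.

C ≈ 1.7 mm/day

dPW/dt = -0.20 mm/day.
C = dPW/dt − E + P = (-0.20) − 0.85 + 2.75 = 1.7 mm/day.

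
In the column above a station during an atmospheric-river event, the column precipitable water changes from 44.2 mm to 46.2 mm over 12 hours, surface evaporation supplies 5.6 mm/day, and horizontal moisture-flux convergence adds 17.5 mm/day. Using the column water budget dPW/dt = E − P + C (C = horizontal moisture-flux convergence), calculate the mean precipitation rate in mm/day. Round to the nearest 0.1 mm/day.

dPW/dt = (46.2 − 44.2) mm / (12/24 day) = +4.000 mm/day.
P = E + C − dPW/dt = 5.6 + (17.5) − (+4.000) = 19.1 mm/day.

P ≈ 19.1 mm/day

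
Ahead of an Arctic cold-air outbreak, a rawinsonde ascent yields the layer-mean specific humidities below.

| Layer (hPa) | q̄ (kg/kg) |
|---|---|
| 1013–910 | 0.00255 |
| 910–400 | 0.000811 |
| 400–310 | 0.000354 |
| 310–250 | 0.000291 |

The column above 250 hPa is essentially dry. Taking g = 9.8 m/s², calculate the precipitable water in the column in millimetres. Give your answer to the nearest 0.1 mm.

PW ≈ 7.4 mm

Precipitable water is the column-integrated vapour mass per unit area: PW = (1/g) Σ q̄ Δp, with q in kg/kg and Δp in Pa (1 kg/m² of water = 1 mm).
Layer 1013–910 hPa: Δp = 103 hPa = 10300 Pa, q̄ = 0.00255 kg/kg → 0.00255 × 10300 / 9.8 = 2.68 mm
Layer 910–400 hPa: Δp = 510 hPa = 51000 Pa, q̄ = 0.000811 kg/kg → 0.000811 × 51000 / 9.8 = 4.22 mm
Layer 400–310 hPa: Δp = 90 hPa = 9000 Pa, q̄ = 0.000354 kg/kg → 0.000354 × 9000 / 9.8 = 0.33 mm
Layer 310–250 hPa: Δp = 60 hPa = 6000 Pa, q̄ = 0.000291 kg/kg → 0.000291 × 6000 / 9.8 = 0.18 mm
PW = 2.68 + 4.22 + 0.33 + 0.18 = 7.41 ≈ 7.4 mm.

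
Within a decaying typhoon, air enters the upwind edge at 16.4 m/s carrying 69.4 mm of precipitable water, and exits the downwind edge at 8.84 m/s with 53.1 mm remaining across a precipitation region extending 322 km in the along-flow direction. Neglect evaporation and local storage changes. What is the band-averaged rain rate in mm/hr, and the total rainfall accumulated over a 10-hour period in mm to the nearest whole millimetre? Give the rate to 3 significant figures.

R ≈ 7.48 mm/hr; total ≈ 75 mm

Column moisture flux per unit crosswind length is F = V × PW.
Inflow: F_in = 16.4 × 69.4 = 1138.16 mm·m/s
Outflow: F_out = 8.84 × 53.1 = 469.404 mm·m/s
Steady-state rate R = (F_in − F_out)/L = (1138.16 − 469.404) / 322000 m = 2.077e-03 mm/s.
R = 2.077e-03 × 3600 = 7.48 mm/hr.
Over 10 h: total = 7.48 × 10 = 74.8 ≈ 75 mm.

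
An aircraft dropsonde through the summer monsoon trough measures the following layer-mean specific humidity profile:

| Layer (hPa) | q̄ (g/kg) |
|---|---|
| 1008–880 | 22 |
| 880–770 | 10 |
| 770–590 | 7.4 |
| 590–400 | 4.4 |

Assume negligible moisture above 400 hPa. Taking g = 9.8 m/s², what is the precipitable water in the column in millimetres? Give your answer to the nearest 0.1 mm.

Precipitable water is the column-integrated vapour mass per unit area: PW = (1/g) Σ q̄ Δp, with q in kg/kg and Δp in Pa (1 kg/m² of water = 1 mm).
Layer 1008–880 hPa: Δp = 128 hPa = 12800 Pa, q̄ = 0.022 kg/kg → 0.022 × 12800 / 9.8 = 28.73 mm
Layer 880–770 hPa: Δp = 110 hPa = 11000 Pa, q̄ = 0.01 kg/kg → 0.01 × 11000 / 9.8 = 11.22 mm
Layer 770–590 hPa: Δp = 180 hPa = 18000 Pa, q̄ = 0.0074 kg/kg → 0.0074 × 18000 / 9.8 = 13.59 mm
Layer 590–400 hPa: Δp = 190 hPa = 19000 Pa, q̄ = 0.0044 kg/kg → 0.0044 × 19000 / 9.8 = 8.53 mm
PW = 28.73 + 11.22 + 13.59 + 8.53 = 62.07 ≈ 62.1 mm.

PW ≈ 62.1 mm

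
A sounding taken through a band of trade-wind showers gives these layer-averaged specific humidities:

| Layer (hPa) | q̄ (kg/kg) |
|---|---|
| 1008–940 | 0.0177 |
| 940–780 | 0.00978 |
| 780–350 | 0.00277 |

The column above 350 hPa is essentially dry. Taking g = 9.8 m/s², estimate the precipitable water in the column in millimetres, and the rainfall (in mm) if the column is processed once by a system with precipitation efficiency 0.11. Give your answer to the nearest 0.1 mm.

Precipitable water is the column-integrated vapour mass per unit area: PW = (1/g) Σ q̄ Δp, with q in kg/kg and Δp in Pa (1 kg/m² of water = 1 mm).
Layer 1008–940 hPa: Δp = 68 hPa = 6800 Pa, q̄ = 0.0177 kg/kg → 0.0177 × 6800 / 9.8 = 12.28 mm
Layer 940–780 hPa: Δp = 160 hPa = 16000 Pa, q̄ = 0.00978 kg/kg → 0.00978 × 16000 / 9.8 = 15.97 mm
Layer 780–350 hPa: Δp = 430 hPa = 43000 Pa, q̄ = 0.00277 kg/kg → 0.00277 × 43000 / 9.8 = 12.15 mm
PW = 12.28 + 15.97 + 12.15 = 40.40 ≈ 40.4 mm.
Rainfall = ε × PW = 0.11 × 40.4 = 4.4 mm.

PW ≈ 40.4 mm; rainfall ≈ 4.4 mm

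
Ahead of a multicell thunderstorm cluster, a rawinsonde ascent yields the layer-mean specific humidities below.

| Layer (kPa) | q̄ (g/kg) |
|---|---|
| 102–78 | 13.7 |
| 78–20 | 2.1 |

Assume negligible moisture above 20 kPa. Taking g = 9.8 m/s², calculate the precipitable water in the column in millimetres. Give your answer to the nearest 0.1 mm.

PW ≈ 46.0 mm

Precipitable water is the column-integrated vapour mass per unit area: PW = (1/g) Σ q̄ Δp, with q in kg/kg and Δp in Pa (1 kg/m² of water = 1 mm).
Layer 102–78 kPa: Δp = 240 hPa = 24000 Pa, q̄ = 0.0137 kg/kg → 0.0137 × 24000 / 9.8 = 33.55 mm
Layer 78–20 kPa: Δp = 580 hPa = 58000 Pa, q̄ = 0.0021 kg/kg → 0.0021 × 58000 / 9.8 = 12.43 mm
PW = 33.55 + 12.43 = 45.98 ≈ 46.0 mm.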